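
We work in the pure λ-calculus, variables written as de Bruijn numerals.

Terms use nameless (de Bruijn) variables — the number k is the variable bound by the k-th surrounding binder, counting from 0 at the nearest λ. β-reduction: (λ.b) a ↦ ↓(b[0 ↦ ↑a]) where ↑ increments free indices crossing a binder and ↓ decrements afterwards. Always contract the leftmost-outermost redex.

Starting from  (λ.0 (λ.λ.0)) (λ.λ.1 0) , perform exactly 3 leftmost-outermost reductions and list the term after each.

Answer: after 3 steps: λ.λ.0

Reduction:
  start: (λ.0 (λ.λ.0)) (λ.λ.1 0)
  step 1: (λ.λ.1 0) (λ.λ.0)
  step 2: λ.(λ.λ.0) 0
  step 3: λ.λ.0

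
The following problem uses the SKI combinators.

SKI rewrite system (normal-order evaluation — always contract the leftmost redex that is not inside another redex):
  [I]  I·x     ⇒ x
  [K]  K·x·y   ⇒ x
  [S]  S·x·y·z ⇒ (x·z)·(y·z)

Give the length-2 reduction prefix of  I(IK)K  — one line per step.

  start: I(IK)K
  step 1: IKK
  step 2: KK

Answer: after 2 steps: KK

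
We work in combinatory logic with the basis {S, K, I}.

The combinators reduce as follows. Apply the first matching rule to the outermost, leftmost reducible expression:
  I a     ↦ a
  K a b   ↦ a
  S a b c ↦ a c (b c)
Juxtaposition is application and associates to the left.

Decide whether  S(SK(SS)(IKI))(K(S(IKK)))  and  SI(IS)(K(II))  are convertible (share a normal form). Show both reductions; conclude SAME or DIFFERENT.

Answer: DIFFERENT — A ⇓ S(KI)(K(S(KK))), B ⇓ I

Derivation:
Term A:
  start: S(SK(SS)(IKI))(K(S(IKK)))
  [1] S(K(IKI)(SS(IKI)))(K(S(IKK)))
  [2] S(IKI)(K(S(IKK)))
  [3] S(KI)(K(S(IKK)))
  [4] S(KI)(K(S(KK)))

Term B:
  start: SI(IS)(K(II))
  [1] I(K(II))(IS(K(II)))
  [2] K(II)(IS(K(II)))
  [3] II
  [4] I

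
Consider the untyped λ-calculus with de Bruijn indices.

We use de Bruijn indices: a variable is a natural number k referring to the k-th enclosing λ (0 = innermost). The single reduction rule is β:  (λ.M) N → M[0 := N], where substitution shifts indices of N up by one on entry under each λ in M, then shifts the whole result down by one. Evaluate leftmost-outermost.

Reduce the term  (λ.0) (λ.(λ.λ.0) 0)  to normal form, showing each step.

  start: (λ.0) (λ.(λ.λ.0) 0)
  [1] λ.(λ.λ.0) 0
  [2] λ.λ.0

Answer: normal form = λ.λ.0  (in 2 steps)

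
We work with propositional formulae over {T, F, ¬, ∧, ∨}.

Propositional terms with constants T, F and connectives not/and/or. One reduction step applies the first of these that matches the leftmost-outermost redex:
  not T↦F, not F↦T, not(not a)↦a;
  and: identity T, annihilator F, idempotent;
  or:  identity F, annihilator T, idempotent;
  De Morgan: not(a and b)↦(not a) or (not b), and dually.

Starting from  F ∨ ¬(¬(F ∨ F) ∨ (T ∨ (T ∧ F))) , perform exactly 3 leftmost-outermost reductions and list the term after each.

  start: F ∨ ¬(¬(F ∨ F) ∨ (T ∨ (T ∧ F)))
  step 1: ¬(¬(F ∨ F) ∨ (T ∨ (T ∧ F)))
  step 2: ¬¬(F ∨ F) ∧ ¬(T ∨ (T ∧ F))
  step 3: (F ∨ F) ∧ ¬(T ∨ (T ∧ F))

Answer: after 3 steps: (F ∨ F) ∧ ¬(T ∨ (T ∧ F))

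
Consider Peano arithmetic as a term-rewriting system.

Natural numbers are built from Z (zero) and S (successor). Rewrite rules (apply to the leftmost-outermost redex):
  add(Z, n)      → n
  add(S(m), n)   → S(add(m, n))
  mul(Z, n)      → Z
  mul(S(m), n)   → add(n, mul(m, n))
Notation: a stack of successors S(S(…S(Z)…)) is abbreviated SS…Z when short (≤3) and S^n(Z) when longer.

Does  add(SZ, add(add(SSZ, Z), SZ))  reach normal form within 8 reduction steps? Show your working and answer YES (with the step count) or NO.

  start: add(SZ, add(add(SSZ, Z), SZ))
  [1] S(add(Z, add(add(SSZ, Z), SZ)))
  [2] S(add(add(SSZ, Z), SZ))
  [3] S(add(S(add(SZ, Z)), SZ))
  [4] S(S(add(add(SZ, Z), SZ)))
  [5] S(S(add(S(add(Z, Z)), SZ)))
  [6] S(S(S(add(add(Z, Z), SZ))))
  [7] S(S(S(add(Z, SZ))))
  [8] S^4(Z)

Answer: YES — reaches normal form S^4(Z) in 8 ≤ 8 steps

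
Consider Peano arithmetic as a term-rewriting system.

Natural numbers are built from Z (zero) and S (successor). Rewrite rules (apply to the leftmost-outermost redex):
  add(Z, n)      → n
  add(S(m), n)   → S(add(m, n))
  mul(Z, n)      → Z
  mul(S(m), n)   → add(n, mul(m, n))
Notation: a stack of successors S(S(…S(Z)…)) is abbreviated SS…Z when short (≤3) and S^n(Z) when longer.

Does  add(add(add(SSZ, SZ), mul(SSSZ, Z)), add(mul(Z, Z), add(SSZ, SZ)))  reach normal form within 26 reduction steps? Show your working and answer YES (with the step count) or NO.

  start: add(add(add(SSZ, SZ), mul(SSSZ, Z)), add(mul(Z, Z), add(SSZ, SZ)))
  step 1: add(add(S(add(SZ, SZ)), mul(SSSZ, Z)), add(mul(Z, Z), add(SSZ, SZ)))
  step 2: add(S(add(add(SZ, SZ), mul(SSSZ, Z))), add(mul(Z, Z), add(SSZ, SZ)))
  step 3: S(add(add(add(SZ, SZ), mul(SSSZ, Z)), add(mul(Z, Z), add(SSZ, SZ))))
  step 4: S(add(add(S(add(Z, SZ)), mul(SSSZ, Z)), add(mul(Z, Z), add(SSZ, SZ))))
  step 5: S(add(S(add(add(Z, SZ), mul(SSSZ, Z))), add(mul(Z, Z), add(SSZ, SZ))))
  step 6: S(S(add(add(add(Z, SZ), mul(SSSZ, Z)), add(mul(Z, Z), add(SSZ, SZ)))))
  step 7: S(S(add(add(SZ, mul(SSSZ, Z)), add(mul(Z, Z), add(SSZ, SZ)))))
  step 8: S(S(add(S(add(Z, mul(SSSZ, Z))), add(mul(Z, Z), add(SSZ, SZ)))))
  step 9: S(S(S(add(add(Z, mul(SSSZ, Z)), add(mul(Z, Z), add(SSZ, SZ))))))
  step 10: S(S(S(add(mul(SSSZ, Z), add(mul(Z, Z), add(SSZ, SZ))))))
  step 11: S(S(S(add(add(Z, mul(SSZ, Z)), add(mul(Z, Z), add(SSZ, SZ))))))
  step 12: S(S(S(add(mul(SSZ, Z), add(mul(Z, Z), add(SSZ, SZ))))))
  step 13: S(S(S(add(add(Z, mul(SZ, Z)), add(mul(Z, Z), add(SSZ, SZ))))))
  step 14: S(S(S(add(mul(SZ, Z), add(mul(Z, Z), add(SSZ, SZ))))))
  step 15: S(S(S(add(add(Z, mul(Z, Z)), add(mul(Z, Z), add(SSZ, SZ))))))
  step 16: S(S(S(add(mul(Z, Z), add(mul(Z, Z), add(SSZ, SZ))))))
  step 17: S(S(S(add(Z, add(mul(Z, Z), add(SSZ, SZ))))))
  step 18: S(S(S(add(mul(Z, Z), add(SSZ, SZ)))))
  step 19: S(S(S(add(Z, add(SSZ, SZ)))))
  step 20: S(S(S(add(SSZ, SZ))))
  step 21: S(S(S(S(add(SZ, SZ)))))
  step 22: S(S(S(S(S(add(Z, SZ))))))
  step 23: S^6(Z)

Answer: YES — reaches normal form S^6(Z) in 23 ≤ 26 steps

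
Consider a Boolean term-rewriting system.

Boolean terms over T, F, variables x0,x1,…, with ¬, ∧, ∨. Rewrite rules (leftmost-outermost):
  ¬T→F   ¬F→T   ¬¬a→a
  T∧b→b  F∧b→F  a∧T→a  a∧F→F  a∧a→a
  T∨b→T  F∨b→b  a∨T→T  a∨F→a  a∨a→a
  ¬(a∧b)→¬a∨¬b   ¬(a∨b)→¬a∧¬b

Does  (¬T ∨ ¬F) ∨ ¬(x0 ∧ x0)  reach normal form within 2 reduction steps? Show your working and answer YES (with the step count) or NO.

  start: (¬T ∨ ¬F) ∨ ¬(x0 ∧ x0)
  →1  (F ∨ ¬F) ∨ ¬(x0 ∧ x0)
  →2  ¬F ∨ ¬(x0 ∧ x0)

Answer: NO — after 2 steps the term is ¬F ∨ ¬(x0 ∧ x0), not yet normal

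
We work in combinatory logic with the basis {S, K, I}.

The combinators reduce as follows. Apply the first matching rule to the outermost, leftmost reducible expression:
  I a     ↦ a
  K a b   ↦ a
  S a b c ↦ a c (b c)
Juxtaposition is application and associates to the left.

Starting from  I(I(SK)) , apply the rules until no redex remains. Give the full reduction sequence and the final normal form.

Answer: normal form = SK  (in 2 steps)

Derivation:
  start: I(I(SK))
  [1] I(SK)
  [2] SK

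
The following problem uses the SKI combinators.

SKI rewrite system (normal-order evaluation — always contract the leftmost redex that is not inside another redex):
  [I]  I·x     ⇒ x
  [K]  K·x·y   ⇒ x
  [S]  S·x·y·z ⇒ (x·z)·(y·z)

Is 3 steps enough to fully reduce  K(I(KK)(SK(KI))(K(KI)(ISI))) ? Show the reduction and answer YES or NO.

  start: K(I(KK)(SK(KI))(K(KI)(ISI)))
  →1  K(KK(SK(KI))(K(KI)(ISI)))
  →2  K(K(K(KI)(ISI)))
  →3  K(K(KI))

Answer: YES — reaches normal form K(K(KI)) in 3 ≤ 3 steps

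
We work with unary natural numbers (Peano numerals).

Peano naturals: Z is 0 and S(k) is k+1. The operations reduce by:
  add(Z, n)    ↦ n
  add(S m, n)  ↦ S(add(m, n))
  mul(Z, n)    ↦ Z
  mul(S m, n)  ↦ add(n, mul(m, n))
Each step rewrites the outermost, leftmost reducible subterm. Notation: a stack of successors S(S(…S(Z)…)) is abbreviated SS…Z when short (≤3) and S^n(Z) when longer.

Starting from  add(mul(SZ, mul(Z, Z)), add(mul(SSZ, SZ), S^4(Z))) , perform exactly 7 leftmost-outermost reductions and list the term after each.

  start: add(mul(SZ, mul(Z, Z)), add(mul(SSZ, SZ), S^4(Z)))
  step 1: add(add(mul(Z, Z), mul(Z, mul(Z, Z))), add(mul(SSZ, SZ), S^4(Z)))
  step 2: add(add(Z, mul(Z, mul(Z, Z))), add(mul(SSZ, SZ), S^4(Z)))
  step 3: add(mul(Z, mul(Z, Z)), add(mul(SSZ, SZ), S^4(Z)))
  step 4: add(Z, add(mul(SSZ, SZ), S^4(Z)))
  step 5: add(mul(SSZ, SZ), S^4(Z))
  step 6: add(add(SZ, mul(SZ, SZ)), S^4(Z))
  step 7: add(S(add(Z, mul(SZ, SZ))), S^4(Z))

Answer: after 7 steps: add(S(add(Z, mul(SZ, SZ))), S^4(Z))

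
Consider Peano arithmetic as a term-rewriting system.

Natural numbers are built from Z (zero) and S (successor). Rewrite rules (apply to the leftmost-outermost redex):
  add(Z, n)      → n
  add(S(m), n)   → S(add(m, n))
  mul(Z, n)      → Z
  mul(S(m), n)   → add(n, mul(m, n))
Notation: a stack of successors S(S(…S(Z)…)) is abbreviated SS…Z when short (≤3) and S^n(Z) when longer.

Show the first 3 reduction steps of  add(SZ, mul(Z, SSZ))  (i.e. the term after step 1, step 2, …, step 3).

Answer: after 3 steps: SZ

Reduction:
  start: add(SZ, mul(Z, SSZ))
  step 1: S(add(Z, mul(Z, SSZ)))
  step 2: S(mul(Z, SSZ))
  step 3: SZ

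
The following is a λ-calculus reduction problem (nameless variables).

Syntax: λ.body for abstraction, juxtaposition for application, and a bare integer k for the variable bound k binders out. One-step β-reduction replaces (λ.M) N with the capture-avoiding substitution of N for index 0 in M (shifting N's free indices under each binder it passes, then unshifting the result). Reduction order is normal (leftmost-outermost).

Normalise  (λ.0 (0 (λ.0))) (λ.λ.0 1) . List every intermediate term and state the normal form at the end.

Answer: normal form = λ.0 (λ.0 (λ.0))  (in 3 steps)

Reduction:
  start: (λ.0 (0 (λ.0))) (λ.λ.0 1)
  →1  (λ.λ.0 1) ((λ.λ.0 1) (λ.0))
  →2  λ.0 ((λ.λ.0 1) (λ.0))
  →3  λ.0 (λ.0 (λ.0))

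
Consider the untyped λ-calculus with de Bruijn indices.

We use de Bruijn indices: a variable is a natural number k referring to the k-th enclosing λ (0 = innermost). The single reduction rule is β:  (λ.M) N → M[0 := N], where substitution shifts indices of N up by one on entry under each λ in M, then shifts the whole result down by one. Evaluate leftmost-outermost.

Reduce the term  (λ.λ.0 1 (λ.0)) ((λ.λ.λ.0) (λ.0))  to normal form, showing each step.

  start: (λ.λ.0 1 (λ.0)) ((λ.λ.λ.0) (λ.0))
  →1  λ.0 ((λ.λ.λ.0) (λ.0)) (λ.0)
  →2  λ.0 (λ.λ.0) (λ.0)

Answer: normal form = λ.0 (λ.λ.0) (λ.0)  (in 2 steps)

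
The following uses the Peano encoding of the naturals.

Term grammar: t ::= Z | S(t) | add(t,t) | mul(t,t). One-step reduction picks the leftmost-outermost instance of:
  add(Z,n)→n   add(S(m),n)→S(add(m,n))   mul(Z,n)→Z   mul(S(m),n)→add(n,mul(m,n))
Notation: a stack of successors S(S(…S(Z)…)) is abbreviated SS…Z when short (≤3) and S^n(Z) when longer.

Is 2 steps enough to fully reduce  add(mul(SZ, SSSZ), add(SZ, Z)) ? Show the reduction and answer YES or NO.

Answer: NO — after 2 steps the term is add(S(add(SSZ, mul(Z, SSSZ))), add(SZ, Z)), not yet normal

Working:
  start: add(mul(SZ, SSSZ), add(SZ, Z))
  step 1: add(add(SSSZ, mul(Z, SSSZ)), add(SZ, Z))
  step 2: add(S(add(SSZ, mul(Z, SSSZ))), add(SZ, Z))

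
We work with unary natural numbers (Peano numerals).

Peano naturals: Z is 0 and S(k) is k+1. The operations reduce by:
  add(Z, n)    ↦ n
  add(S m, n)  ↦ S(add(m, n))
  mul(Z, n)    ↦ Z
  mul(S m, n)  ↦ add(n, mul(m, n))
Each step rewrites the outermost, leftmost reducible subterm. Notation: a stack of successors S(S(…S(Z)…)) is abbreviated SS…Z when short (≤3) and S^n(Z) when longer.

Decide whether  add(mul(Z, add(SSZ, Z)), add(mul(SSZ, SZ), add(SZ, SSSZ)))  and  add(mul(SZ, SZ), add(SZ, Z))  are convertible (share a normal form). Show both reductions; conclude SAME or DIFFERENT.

Term A:
  start: add(mul(Z, add(SSZ, Z)), add(mul(SSZ, SZ), add(SZ, SSSZ)))
  →1  add(Z, add(mul(SSZ, SZ), add(SZ, SSSZ)))
  →2  add(mul(SSZ, SZ), add(SZ, SSSZ))
  →3  add(add(SZ, mul(SZ, SZ)), add(SZ, SSSZ))
  →4  add(S(add(Z, mul(SZ, SZ))), add(SZ, SSSZ))
  →5  S(add(add(Z, mul(SZ, SZ)), add(SZ, SSSZ)))
  →6  S(add(mul(SZ, SZ), add(SZ, SSSZ)))
  →7  S(add(add(SZ, mul(Z, SZ)), add(SZ, SSSZ)))
  →8  S(add(S(add(Z, mul(Z, SZ))), add(SZ, SSSZ)))
  →9  S(S(add(add(Z, mul(Z, SZ)), add(SZ, SSSZ))))
  →10  S(S(add(mul(Z, SZ), add(SZ, SSSZ))))
  →11  S(S(add(Z, add(SZ, SSSZ))))
  →12  S(S(add(SZ, SSSZ)))
  →13  S(S(S(add(Z, SSSZ))))
  →14  S^6(Z)

Term B:
  start: add(mul(SZ, SZ), add(SZ, Z))
  →1  add(add(SZ, mul(Z, SZ)), add(SZ, Z))
  →2  add(S(add(Z, mul(Z, SZ))), add(SZ, Z))
  →3  S(add(add(Z, mul(Z, SZ)), add(SZ, Z)))
  →4  S(add(mul(Z, SZ), add(SZ, Z)))
  →5  S(add(Z, add(SZ, Z)))
  →6  S(add(SZ, Z))
  →7  S(S(add(Z, Z)))
  →8  SSZ

Answer: DIFFERENT — A ⇓ S^6(Z), B ⇓ SSZ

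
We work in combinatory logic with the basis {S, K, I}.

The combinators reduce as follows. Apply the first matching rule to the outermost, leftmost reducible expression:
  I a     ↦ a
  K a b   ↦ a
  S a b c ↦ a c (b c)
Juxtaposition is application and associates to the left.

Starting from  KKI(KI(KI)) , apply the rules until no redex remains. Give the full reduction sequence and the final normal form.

  start: KKI(KI(KI))
  [1] K(KI(KI))
  [2] KI

Answer: normal form = KI  (in 2 steps)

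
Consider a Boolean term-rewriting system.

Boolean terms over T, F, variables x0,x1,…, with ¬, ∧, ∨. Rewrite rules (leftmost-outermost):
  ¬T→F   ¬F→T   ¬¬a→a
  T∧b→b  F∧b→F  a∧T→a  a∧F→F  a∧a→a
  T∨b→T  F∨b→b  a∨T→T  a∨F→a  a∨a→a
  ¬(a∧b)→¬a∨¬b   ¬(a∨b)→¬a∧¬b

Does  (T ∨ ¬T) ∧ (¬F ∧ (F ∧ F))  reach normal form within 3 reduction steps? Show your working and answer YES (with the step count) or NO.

  start: (T ∨ ¬T) ∧ (¬F ∧ (F ∧ F))
  step 1: T ∧ (¬F ∧ (F ∧ F))
  step 2: ¬F ∧ (F ∧ F)
  step 3: T ∧ (F ∧ F)

Answer: NO — after 3 steps the term is T ∧ (F ∧ F), not yet normal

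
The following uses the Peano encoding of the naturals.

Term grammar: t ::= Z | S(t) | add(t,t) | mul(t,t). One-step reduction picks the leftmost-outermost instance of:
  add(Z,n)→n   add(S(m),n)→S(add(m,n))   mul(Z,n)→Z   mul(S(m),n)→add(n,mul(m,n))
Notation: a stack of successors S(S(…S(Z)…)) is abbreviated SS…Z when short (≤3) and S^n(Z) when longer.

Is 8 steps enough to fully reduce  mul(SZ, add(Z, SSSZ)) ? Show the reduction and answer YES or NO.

  start: mul(SZ, add(Z, SSSZ))
  [1] add(add(Z, SSSZ), mul(Z, add(Z, SSSZ)))
  [2] add(SSSZ, mul(Z, add(Z, SSSZ)))
  [3] S(add(SSZ, mul(Z, add(Z, SSSZ))))
  [4] S(S(add(SZ, mul(Z, add(Z, SSSZ)))))
  [5] S(S(S(add(Z, mul(Z, add(Z, SSSZ))))))
  [6] S(S(S(mul(Z, add(Z, SSSZ)))))
  [7] SSSZ

Answer: YES — reaches normal form SSSZ in 7 ≤ 8 steps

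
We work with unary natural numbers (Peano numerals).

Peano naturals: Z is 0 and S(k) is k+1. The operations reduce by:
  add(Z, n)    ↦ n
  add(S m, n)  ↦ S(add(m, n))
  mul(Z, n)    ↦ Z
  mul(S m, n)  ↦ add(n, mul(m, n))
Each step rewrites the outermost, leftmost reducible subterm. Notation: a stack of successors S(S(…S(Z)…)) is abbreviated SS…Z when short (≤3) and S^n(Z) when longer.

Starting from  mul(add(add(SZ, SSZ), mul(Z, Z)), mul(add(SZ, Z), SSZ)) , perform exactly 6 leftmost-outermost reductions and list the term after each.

Answer: after 6 steps: add(S(add(SZ, mul(add(Z, Z), SSZ))), mul(add(add(Z, SSZ), mul(Z, Z)), mul(add(SZ, Z), SSZ)))

Reduction:
  start: mul(add(add(SZ, SSZ), mul(Z, Z)), mul(add(SZ, Z), SSZ))
  step 1: mul(add(S(add(Z, SSZ)), mul(Z, Z)), mul(add(SZ, Z), SSZ))
  step 2: mul(S(add(add(Z, SSZ), mul(Z, Z))), mul(add(SZ, Z), SSZ))
  step 3: add(mul(add(SZ, Z), SSZ), mul(add(add(Z, SSZ), mul(Z, Z)), mul(add(SZ, Z), SSZ)))
  step 4: add(mul(S(add(Z, Z)), SSZ), mul(add(add(Z, SSZ), mul(Z, Z)), mul(add(SZ, Z), SSZ)))
  step 5: add(add(SSZ, mul(add(Z, Z), SSZ)), mul(add(add(Z, SSZ), mul(Z, Z)), mul(add(SZ, Z), SSZ)))
  step 6: add(S(add(SZ, mul(add(Z, Z), SSZ))), mul(add(add(Z, SSZ), mul(Z, Z)), mul(add(SZ, Z), SSZ)))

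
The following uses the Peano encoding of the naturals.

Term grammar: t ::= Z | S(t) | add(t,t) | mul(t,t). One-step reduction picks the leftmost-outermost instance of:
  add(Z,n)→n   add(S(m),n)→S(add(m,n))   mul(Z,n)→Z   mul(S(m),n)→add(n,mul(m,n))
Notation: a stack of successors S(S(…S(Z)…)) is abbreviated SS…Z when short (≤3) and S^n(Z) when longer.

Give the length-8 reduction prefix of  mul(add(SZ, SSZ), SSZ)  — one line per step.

Answer: after 8 steps: S(S(S(add(SZ, mul(SZ, SSZ)))))

Reduction:
  start: mul(add(SZ, SSZ), SSZ)
  [1] mul(S(add(Z, SSZ)), SSZ)
  [2] add(SSZ, mul(add(Z, SSZ), SSZ))
  [3] S(add(SZ, mul(add(Z, SSZ), SSZ)))
  [4] S(S(add(Z, mul(add(Z, SSZ), SSZ))))
  [5] S(S(mul(add(Z, SSZ), SSZ)))
  [6] S(S(mul(SSZ, SSZ)))
  [7] S(S(add(SSZ, mul(SZ, SSZ))))
  [8] S(S(S(add(SZ, mul(SZ, SSZ)))))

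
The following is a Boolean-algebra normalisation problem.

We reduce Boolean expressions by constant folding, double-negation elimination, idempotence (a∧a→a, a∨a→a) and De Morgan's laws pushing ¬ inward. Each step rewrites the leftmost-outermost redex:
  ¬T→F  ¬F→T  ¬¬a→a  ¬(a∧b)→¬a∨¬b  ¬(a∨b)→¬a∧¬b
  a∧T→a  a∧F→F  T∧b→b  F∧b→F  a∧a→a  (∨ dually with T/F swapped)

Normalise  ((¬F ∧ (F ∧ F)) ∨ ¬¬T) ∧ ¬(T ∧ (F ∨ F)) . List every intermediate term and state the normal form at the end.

  start: ((¬F ∧ (F ∧ F)) ∨ ¬¬T) ∧ ¬(T ∧ (F ∨ F))
  →1  ((T ∧ (F ∧ F)) ∨ ¬¬T) ∧ ¬(T ∧ (F ∨ F))
  →2  ((F ∧ F) ∨ ¬¬T) ∧ ¬(T ∧ (F ∨ F))
  →3  (F ∨ ¬¬T) ∧ ¬(T ∧ (F ∨ F))
  →4  ¬¬T ∧ ¬(T ∧ (F ∨ F))
  →5  T ∧ ¬(T ∧ (F ∨ F))
  →6  ¬(T ∧ (F ∨ F))
  →7  ¬T ∨ ¬(F ∨ F)
  →8  F ∨ ¬(F ∨ F)
  →9  ¬(F ∨ F)
  →10  ¬F ∧ ¬F
  →11  ¬F
  →12  T

Answer: normal form = T  (in 12 steps)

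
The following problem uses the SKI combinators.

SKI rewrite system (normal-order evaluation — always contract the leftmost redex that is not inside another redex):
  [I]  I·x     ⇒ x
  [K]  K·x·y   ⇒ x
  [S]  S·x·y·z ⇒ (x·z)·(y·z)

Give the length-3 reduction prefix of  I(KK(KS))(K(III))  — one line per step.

Answer: after 3 steps: K(K(II))

Working:
  start: I(KK(KS))(K(III))
  [1] KK(KS)(K(III))
  [2] K(K(III))
  [3] K(K(II))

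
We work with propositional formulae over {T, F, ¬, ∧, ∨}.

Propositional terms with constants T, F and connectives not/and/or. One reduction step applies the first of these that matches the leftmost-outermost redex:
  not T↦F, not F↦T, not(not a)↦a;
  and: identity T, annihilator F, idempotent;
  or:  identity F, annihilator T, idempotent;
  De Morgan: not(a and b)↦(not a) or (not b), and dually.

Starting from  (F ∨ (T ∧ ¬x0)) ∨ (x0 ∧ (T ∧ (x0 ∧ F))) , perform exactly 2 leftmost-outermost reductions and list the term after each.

  start: (F ∨ (T ∧ ¬x0)) ∨ (x0 ∧ (T ∧ (x0 ∧ F)))
  [1] (T ∧ ¬x0) ∨ (x0 ∧ (T ∧ (x0 ∧ F)))
  [2] ¬x0 ∨ (x0 ∧ (T ∧ (x0 ∧ F)))

Answer: after 2 steps: ¬x0 ∨ (x0 ∧ (T ∧ (x0 ∧ F)))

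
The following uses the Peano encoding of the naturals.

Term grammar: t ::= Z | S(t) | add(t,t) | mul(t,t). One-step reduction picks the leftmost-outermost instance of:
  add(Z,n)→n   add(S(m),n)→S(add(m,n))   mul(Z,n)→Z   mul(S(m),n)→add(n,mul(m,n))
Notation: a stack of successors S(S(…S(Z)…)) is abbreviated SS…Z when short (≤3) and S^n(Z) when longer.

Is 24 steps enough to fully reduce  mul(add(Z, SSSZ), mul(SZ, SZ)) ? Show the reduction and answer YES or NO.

Answer: YES — reaches normal form SSSZ in 23 ≤ 24 steps

Reduction:
  start: mul(add(Z, SSSZ), mul(SZ, SZ))
  →1  mul(SSSZ, mul(SZ, SZ))
  →2  add(mul(SZ, SZ), mul(SSZ, mul(SZ, SZ)))
  →3  add(add(SZ, mul(Z, SZ)), mul(SSZ, mul(SZ, SZ)))
  →4  add(S(add(Z, mul(Z, SZ))), mul(SSZ, mul(SZ, SZ)))
  →5  S(add(add(Z, mul(Z, SZ)), mul(SSZ, mul(SZ, SZ))))
  →6  S(add(mul(Z, SZ), mul(SSZ, mul(SZ, SZ))))
  →7  S(add(Z, mul(SSZ, mul(SZ, SZ))))
  →8  S(mul(SSZ, mul(SZ, SZ)))
  →9  S(add(mul(SZ, SZ), mul(SZ, mul(SZ, SZ))))
  →10  S(add(add(SZ, mul(Z, SZ)), mul(SZ, mul(SZ, SZ))))
  →11  S(add(S(add(Z, mul(Z, SZ))), mul(SZ, mul(SZ, SZ))))
  →12  S(S(add(add(Z, mul(Z, SZ)), mul(SZ, mul(SZ, SZ)))))
  →13  S(S(add(mul(Z, SZ), mul(SZ, mul(SZ, SZ)))))
  →14  S(S(add(Z, mul(SZ, mul(SZ, SZ)))))
  →15  S(S(mul(SZ, mul(SZ, SZ))))
  →16  S(S(add(mul(SZ, SZ), mul(Z, mul(SZ, SZ)))))
  →17  S(S(add(add(SZ, mul(Z, SZ)), mul(Z, mul(SZ, SZ)))))
  →18  S(S(add(S(add(Z, mul(Z, SZ))), mul(Z, mul(SZ, SZ)))))
  →19  S(S(S(add(add(Z, mul(Z, SZ)), mul(Z, mul(SZ, SZ))))))
  →20  S(S(S(add(mul(Z, SZ), mul(Z, mul(SZ, SZ))))))
  →21  S(S(S(add(Z, mul(Z, mul(SZ, SZ))))))
  →22  S(S(S(mul(Z, mul(SZ, SZ)))))
  →23  SSSZ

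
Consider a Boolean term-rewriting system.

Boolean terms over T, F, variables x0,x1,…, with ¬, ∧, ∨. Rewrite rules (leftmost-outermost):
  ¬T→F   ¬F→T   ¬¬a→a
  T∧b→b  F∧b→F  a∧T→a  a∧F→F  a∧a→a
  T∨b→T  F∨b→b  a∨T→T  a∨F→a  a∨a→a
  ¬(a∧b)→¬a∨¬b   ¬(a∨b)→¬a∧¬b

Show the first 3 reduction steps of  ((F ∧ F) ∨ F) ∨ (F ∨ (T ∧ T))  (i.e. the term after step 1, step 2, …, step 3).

Answer: after 3 steps: F ∨ (T ∧ T)

Derivation:
  start: ((F ∧ F) ∨ F) ∨ (F ∨ (T ∧ T))
  →1  (F ∧ F) ∨ (F ∨ (T ∧ T))
  →2  F ∨ (F ∨ (T ∧ T))
  →3  F ∨ (T ∧ T)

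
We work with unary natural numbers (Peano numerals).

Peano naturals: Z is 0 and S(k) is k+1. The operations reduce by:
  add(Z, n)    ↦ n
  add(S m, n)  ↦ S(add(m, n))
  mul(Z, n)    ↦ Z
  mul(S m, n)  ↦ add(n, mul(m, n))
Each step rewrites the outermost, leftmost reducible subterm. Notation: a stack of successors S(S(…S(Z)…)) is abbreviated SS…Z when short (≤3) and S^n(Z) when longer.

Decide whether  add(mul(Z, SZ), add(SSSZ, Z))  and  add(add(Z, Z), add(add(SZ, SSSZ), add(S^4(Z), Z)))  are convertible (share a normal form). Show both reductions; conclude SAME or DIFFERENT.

Answer: DIFFERENT — A ⇓ SSSZ, B ⇓ S^8(Z)

Reduction:
Term A:
  start: add(mul(Z, SZ), add(SSSZ, Z))
  step 1: add(Z, add(SSSZ, Z))
  step 2: add(SSSZ, Z)
  step 3: S(add(SSZ, Z))
  step 4: S(S(add(SZ, Z)))
  step 5: S(S(S(add(Z, Z))))
  step 6: SSSZ

Term B:
  start: add(add(Z, Z), add(add(SZ, SSSZ), add(S^4(Z), Z)))
  step 1: add(Z, add(add(SZ, SSSZ), add(S^4(Z), Z)))
  step 2: add(add(SZ, SSSZ), add(S^4(Z), Z))
  step 3: add(S(add(Z, SSSZ)), add(S^4(Z), Z))
  step 4: S(add(add(Z, SSSZ), add(S^4(Z), Z)))
  step 5: S(add(SSSZ, add(S^4(Z), Z)))
  step 6: S(S(add(SSZ, add(S^4(Z), Z))))
  step 7: S(S(S(add(SZ, add(S^4(Z), Z)))))
  step 8: S(S(S(S(add(Z, add(S^4(Z), Z))))))
  step 9: S(S(S(S(add(S^4(Z), Z)))))
  step 10: S(S(S(S(S(add(SSSZ, Z))))))
  step 11: S(S(S(S(S(S(add(SSZ, Z)))))))
  step 12: S(S(S(S(S(S(S(add(SZ, Z))))))))
  step 13: S(S(S(S(S(S(S(S(add(Z, Z)))))))))
  step 14: S^8(Z)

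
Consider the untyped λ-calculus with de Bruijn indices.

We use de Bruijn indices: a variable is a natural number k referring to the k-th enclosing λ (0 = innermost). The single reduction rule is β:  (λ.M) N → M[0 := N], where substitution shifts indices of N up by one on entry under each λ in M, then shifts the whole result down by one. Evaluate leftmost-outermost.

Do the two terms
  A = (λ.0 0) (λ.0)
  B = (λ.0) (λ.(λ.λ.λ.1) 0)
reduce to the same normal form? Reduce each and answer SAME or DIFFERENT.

Term A:
  start: (λ.0 0) (λ.0)
  [1] (λ.0) (λ.0)
  [2] λ.0

Term B:
  start: (λ.0) (λ.(λ.λ.λ.1) 0)
  [1] λ.(λ.λ.λ.1) 0
  [2] λ.λ.λ.1

Answer: DIFFERENT — A ⇓ λ.0, B ⇓ λ.λ.λ.1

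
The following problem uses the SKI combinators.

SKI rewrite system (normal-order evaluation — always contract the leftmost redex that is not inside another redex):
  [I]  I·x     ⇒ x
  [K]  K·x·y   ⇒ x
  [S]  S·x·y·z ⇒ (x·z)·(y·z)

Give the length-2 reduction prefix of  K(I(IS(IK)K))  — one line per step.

Answer: after 2 steps: K(S(IK)K)

Working:
  start: K(I(IS(IK)K))
  step 1: K(IS(IK)K)
  step 2: K(S(IK)K)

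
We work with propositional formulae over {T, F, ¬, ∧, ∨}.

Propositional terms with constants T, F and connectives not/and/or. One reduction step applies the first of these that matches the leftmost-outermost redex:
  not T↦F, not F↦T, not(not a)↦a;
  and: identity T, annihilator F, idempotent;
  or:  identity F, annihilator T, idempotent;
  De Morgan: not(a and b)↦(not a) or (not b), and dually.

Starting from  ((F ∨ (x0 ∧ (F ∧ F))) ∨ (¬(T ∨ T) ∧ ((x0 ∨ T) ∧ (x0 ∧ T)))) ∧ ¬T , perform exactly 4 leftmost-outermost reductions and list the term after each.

  start: ((F ∨ (x0 ∧ (F ∧ F))) ∨ (¬(T ∨ T) ∧ ((x0 ∨ T) ∧ (x0 ∧ T)))) ∧ ¬T
  step 1: ((x0 ∧ (F ∧ F)) ∨ (¬(T ∨ T) ∧ ((x0 ∨ T) ∧ (x0 ∧ T)))) ∧ ¬T
  step 2: ((x0 ∧ F) ∨ (¬(T ∨ T) ∧ ((x0 ∨ T) ∧ (x0 ∧ T)))) ∧ ¬T
  step 3: (F ∨ (¬(T ∨ T) ∧ ((x0 ∨ T) ∧ (x0 ∧ T)))) ∧ ¬T
  step 4: (¬(T ∨ T) ∧ ((x0 ∨ T) ∧ (x0 ∧ T))) ∧ ¬T

Answer: after 4 steps: (¬(T ∨ T) ∧ ((x0 ∨ T) ∧ (x0 ∧ T))) ∧ ¬T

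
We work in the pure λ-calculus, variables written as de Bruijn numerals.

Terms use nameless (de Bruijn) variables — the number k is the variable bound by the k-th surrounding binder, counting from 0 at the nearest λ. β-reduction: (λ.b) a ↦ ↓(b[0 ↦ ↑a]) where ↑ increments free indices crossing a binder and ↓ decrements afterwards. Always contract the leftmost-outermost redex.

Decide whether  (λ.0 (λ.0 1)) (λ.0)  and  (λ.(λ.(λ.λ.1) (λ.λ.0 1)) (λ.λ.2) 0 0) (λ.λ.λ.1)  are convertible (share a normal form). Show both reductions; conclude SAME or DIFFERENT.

Term A:
  start: (λ.0 (λ.0 1)) (λ.0)
  [1] (λ.0) (λ.0 (λ.0))
  [2] λ.0 (λ.0)

Term B:
  start: (λ.(λ.(λ.λ.1) (λ.λ.0 1)) (λ.λ.2) 0 0) (λ.λ.λ.1)
  [1] (λ.(λ.λ.1) (λ.λ.0 1)) (λ.λ.λ.λ.λ.1) (λ.λ.λ.1) (λ.λ.λ.1)
  [2] (λ.λ.1) (λ.λ.0 1) (λ.λ.λ.1) (λ.λ.λ.1)
  [3] (λ.λ.λ.0 1) (λ.λ.λ.1) (λ.λ.λ.1)
  [4] (λ.λ.0 1) (λ.λ.λ.1)
  [5] λ.0 (λ.λ.λ.1)

Answer: DIFFERENT — A ⇓ λ.0 (λ.0), B ⇓ λ.0 (λ.λ.λ.1)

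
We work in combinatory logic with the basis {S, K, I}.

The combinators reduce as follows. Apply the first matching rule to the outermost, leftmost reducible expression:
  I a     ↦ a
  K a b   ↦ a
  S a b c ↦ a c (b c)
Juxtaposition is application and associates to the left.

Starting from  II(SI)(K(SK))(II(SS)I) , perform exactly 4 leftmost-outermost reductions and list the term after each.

Answer: after 4 steps: II(SS)I(K(SK)(II(SS)I))

Working:
  start: II(SI)(K(SK))(II(SS)I)
  [1] I(SI)(K(SK))(II(SS)I)
  [2] SI(K(SK))(II(SS)I)
  [3] I(II(SS)I)(K(SK)(II(SS)I))
  [4] II(SS)I(K(SK)(II(SS)I))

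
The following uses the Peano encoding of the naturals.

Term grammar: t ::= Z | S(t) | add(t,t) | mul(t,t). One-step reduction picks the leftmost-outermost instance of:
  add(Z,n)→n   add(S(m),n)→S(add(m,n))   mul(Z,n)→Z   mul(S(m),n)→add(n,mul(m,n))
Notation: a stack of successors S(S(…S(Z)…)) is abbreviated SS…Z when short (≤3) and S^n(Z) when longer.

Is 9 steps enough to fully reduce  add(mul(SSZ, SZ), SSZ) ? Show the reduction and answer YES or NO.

  start: add(mul(SSZ, SZ), SSZ)
  [1] add(add(SZ, mul(SZ, SZ)), SSZ)
  [2] add(S(add(Z, mul(SZ, SZ))), SSZ)
  [3] S(add(add(Z, mul(SZ, SZ)), SSZ))
  [4] S(add(mul(SZ, SZ), SSZ))
  [5] S(add(add(SZ, mul(Z, SZ)), SSZ))
  [6] S(add(S(add(Z, mul(Z, SZ))), SSZ))
  [7] S(S(add(add(Z, mul(Z, SZ)), SSZ)))
  [8] S(S(add(mul(Z, SZ), SSZ)))
  [9] S(S(add(Z, SSZ)))

Answer: NO — after 9 steps the term is S(S(add(Z, SSZ))), not yet normal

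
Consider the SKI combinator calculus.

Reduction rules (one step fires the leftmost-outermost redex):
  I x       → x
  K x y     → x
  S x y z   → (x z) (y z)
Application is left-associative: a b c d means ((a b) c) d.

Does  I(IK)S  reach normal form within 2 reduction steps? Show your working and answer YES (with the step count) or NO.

Answer: YES — reaches normal form KS in 2 ≤ 2 steps

Working:
  start: I(IK)S
  step 1: IKS
  step 2: KS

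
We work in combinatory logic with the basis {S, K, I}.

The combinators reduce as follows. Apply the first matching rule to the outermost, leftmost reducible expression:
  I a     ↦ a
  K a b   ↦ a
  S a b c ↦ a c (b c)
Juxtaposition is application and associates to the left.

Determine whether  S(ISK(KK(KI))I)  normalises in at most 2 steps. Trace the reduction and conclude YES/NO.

  start: S(ISK(KK(KI))I)
  [1] S(SK(KK(KI))I)
  [2] S(KI(KK(KI)I))

Answer: NO — after 2 steps the term is S(KI(KK(KI)I)), not yet normal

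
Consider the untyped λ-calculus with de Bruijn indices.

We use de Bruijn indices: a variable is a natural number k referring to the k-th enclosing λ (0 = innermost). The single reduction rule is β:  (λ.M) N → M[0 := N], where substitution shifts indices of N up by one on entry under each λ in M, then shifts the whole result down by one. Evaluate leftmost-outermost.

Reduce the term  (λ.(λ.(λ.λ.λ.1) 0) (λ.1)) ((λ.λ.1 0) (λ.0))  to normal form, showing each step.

Answer: normal form = λ.λ.1  (in 3 steps)

Derivation:
  start: (λ.(λ.(λ.λ.λ.1) 0) (λ.1)) ((λ.λ.1 0) (λ.0))
  [1] (λ.(λ.λ.λ.1) 0) (λ.(λ.λ.1 0) (λ.0))
  [2] (λ.λ.λ.1) (λ.(λ.λ.1 0) (λ.0))
  [3] λ.λ.1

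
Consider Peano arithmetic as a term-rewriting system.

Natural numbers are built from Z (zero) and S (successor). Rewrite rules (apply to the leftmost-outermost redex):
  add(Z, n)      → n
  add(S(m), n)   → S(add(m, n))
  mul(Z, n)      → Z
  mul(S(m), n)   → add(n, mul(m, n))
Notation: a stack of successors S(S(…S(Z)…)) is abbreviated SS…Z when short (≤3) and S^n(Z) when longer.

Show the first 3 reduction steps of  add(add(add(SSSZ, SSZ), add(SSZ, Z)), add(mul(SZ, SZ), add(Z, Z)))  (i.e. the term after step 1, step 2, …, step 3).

Answer: after 3 steps: S(add(add(add(SSZ, SSZ), add(SSZ, Z)), add(mul(SZ, SZ), add(Z, Z))))

Derivation:
  start: add(add(add(SSSZ, SSZ), add(SSZ, Z)), add(mul(SZ, SZ), add(Z, Z)))
  [1] add(add(S(add(SSZ, SSZ)), add(SSZ, Z)), add(mul(SZ, SZ), add(Z, Z)))
  [2] add(S(add(add(SSZ, SSZ), add(SSZ, Z))), add(mul(SZ, SZ), add(Z, Z)))
  [3] S(add(add(add(SSZ, SSZ), add(SSZ, Z)), add(mul(SZ, SZ), add(Z, Z))))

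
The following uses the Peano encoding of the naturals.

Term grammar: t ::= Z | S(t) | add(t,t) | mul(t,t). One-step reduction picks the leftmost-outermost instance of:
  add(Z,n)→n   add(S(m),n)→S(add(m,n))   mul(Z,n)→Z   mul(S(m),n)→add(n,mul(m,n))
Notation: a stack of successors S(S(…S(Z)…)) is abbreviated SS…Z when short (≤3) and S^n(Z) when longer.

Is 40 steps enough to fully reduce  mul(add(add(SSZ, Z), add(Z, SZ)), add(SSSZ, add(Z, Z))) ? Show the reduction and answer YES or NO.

Answer: YES — reaches normal form S^9(Z) in 38 ≤ 40 steps

Reduction:
  start: mul(add(add(SSZ, Z), add(Z, SZ)), add(SSSZ, add(Z, Z)))
  step 1: mul(add(S(add(SZ, Z)), add(Z, SZ)), add(SSSZ, add(Z, Z)))
  step 2: mul(S(add(add(SZ, Z), add(Z, SZ))), add(SSSZ, add(Z, Z)))
  step 3: add(add(SSSZ, add(Z, Z)), mul(add(add(SZ, Z), add(Z, SZ)), add(SSSZ, add(Z, Z))))
  step 4: add(S(add(SSZ, add(Z, Z))), mul(add(add(SZ, Z), add(Z, SZ)), add(SSSZ, add(Z, Z))))
  step 5: S(add(add(SSZ, add(Z, Z)), mul(add(add(SZ, Z), add(Z, SZ)), add(SSSZ, add(Z, Z)))))
  step 6: S(add(S(add(SZ, add(Z, Z))), mul(add(add(SZ, Z), add(Z, SZ)), add(SSSZ, add(Z, Z)))))
  step 7: S(S(add(add(SZ, add(Z, Z)), mul(add(add(SZ, Z), add(Z, SZ)), add(SSSZ, add(Z, Z))))))
  step 8: S(S(add(S(add(Z, add(Z, Z))), mul(add(add(SZ, Z), add(Z, SZ)), add(SSSZ, add(Z, Z))))))
  step 9: S(S(S(add(add(Z, add(Z, Z)), mul(add(add(SZ, Z), add(Z, SZ)), add(SSSZ, add(Z, Z)))))))
  step 10: S(S(S(add(add(Z, Z), mul(add(add(SZ, Z), add(Z, SZ)), add(SSSZ, add(Z, Z)))))))
  step 11: S(S(S(add(Z, mul(add(add(SZ, Z), add(Z, SZ)), add(SSSZ, add(Z, Z)))))))
  step 12: S(S(S(mul(add(add(SZ, Z), add(Z, SZ)), add(SSSZ, add(Z, Z))))))
  step 13: S(S(S(mul(add(S(add(Z, Z)), add(Z, SZ)), add(SSSZ, add(Z, Z))))))
  step 14: S(S(S(mul(S(add(add(Z, Z), add(Z, SZ))), add(SSSZ, add(Z, Z))))))
  step 15: S(S(S(add(add(SSSZ, add(Z, Z)), mul(add(add(Z, Z), add(Z, SZ)), add(SSSZ, add(Z, Z)))))))
  step 16: S(S(S(add(S(add(SSZ, add(Z, Z))), mul(add(add(Z, Z), add(Z, SZ)), add(SSSZ, add(Z, Z)))))))
  step 17: S(S(S(S(add(add(SSZ, add(Z, Z)), mul(add(add(Z, Z), add(Z, SZ)), add(SSSZ, add(Z, Z))))))))
  step 18: S(S(S(S(add(S(add(SZ, add(Z, Z))), mul(add(add(Z, Z), add(Z, SZ)), add(SSSZ, add(Z, Z))))))))
  step 19: S(S(S(S(S(add(add(SZ, add(Z, Z)), mul(add(add(Z, Z), add(Z, SZ)), add(SSSZ, add(Z, Z)))))))))
  step 20: S(S(S(S(S(add(S(add(Z, add(Z, Z))), mul(add(add(Z, Z), add(Z, SZ)), add(SSSZ, add(Z, Z)))))))))
  step 21: S(S(S(S(S(S(add(add(Z, add(Z, Z)), mul(add(add(Z, Z), add(Z, SZ)), add(SSSZ, add(Z, Z))))))))))
  step 22: S(S(S(S(S(S(add(add(Z, Z), mul(add(add(Z, Z), add(Z, SZ)), add(SSSZ, add(Z, Z))))))))))
  step 23: S(S(S(S(S(S(add(Z, mul(add(add(Z, Z), add(Z, SZ)), add(SSSZ, add(Z, Z))))))))))
  step 24: S(S(S(S(S(S(mul(add(add(Z, Z), add(Z, SZ)), add(SSSZ, add(Z, Z)))))))))
  step 25: S(S(S(S(S(S(mul(add(Z, add(Z, SZ)), add(SSSZ, add(Z, Z)))))))))
  step 26: S(S(S(S(S(S(mul(add(Z, SZ), add(SSSZ, add(Z, Z)))))))))
  step 27: S(S(S(S(S(S(mul(SZ, add(SSSZ, add(Z, Z)))))))))
  step 28: S(S(S(S(S(S(add(add(SSSZ, add(Z, Z)), mul(Z, add(SSSZ, add(Z, Z))))))))))
  step 29: S(S(S(S(S(S(add(S(add(SSZ, add(Z, Z))), mul(Z, add(SSSZ, add(Z, Z))))))))))
  step 30: S(S(S(S(S(S(S(add(add(SSZ, add(Z, Z)), mul(Z, add(SSSZ, add(Z, Z)))))))))))
  step 31: S(S(S(S(S(S(S(add(S(add(SZ, add(Z, Z))), mul(Z, add(SSSZ, add(Z, Z)))))))))))
  step 32: S(S(S(S(S(S(S(S(add(add(SZ, add(Z, Z)), mul(Z, add(SSSZ, add(Z, Z))))))))))))
  step 33: S(S(S(S(S(S(S(S(add(S(add(Z, add(Z, Z))), mul(Z, add(SSSZ, add(Z, Z))))))))))))
  step 34: S(S(S(S(S(S(S(S(S(add(add(Z, add(Z, Z)), mul(Z, add(SSSZ, add(Z, Z)))))))))))))
  step 35: S(S(S(S(S(S(S(S(S(add(add(Z, Z), mul(Z, add(SSSZ, add(Z, Z)))))))))))))
  step 36: S(S(S(S(S(S(S(S(S(add(Z, mul(Z, add(SSSZ, add(Z, Z)))))))))))))
  step 37: S(S(S(S(S(S(S(S(S(mul(Z, add(SSSZ, add(Z, Z))))))))))))
  step 38: S^9(Z)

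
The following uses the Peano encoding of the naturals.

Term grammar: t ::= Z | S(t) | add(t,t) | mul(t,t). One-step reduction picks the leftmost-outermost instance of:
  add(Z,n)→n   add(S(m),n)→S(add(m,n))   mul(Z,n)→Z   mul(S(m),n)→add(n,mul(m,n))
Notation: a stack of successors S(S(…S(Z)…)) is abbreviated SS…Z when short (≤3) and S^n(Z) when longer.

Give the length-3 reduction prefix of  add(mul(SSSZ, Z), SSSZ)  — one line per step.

  start: add(mul(SSSZ, Z), SSSZ)
  →1  add(add(Z, mul(SSZ, Z)), SSSZ)
  →2  add(mul(SSZ, Z), SSSZ)
  →3  add(add(Z, mul(SZ, Z)), SSSZ)

Answer: after 3 steps: add(add(Z, mul(SZ, Z)), SSSZ)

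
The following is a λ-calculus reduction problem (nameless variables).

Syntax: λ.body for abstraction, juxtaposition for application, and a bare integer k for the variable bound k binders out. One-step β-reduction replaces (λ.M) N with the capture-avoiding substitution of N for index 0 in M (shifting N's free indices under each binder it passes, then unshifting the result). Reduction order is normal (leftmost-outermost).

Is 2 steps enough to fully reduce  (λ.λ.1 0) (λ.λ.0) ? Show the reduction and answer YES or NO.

  start: (λ.λ.1 0) (λ.λ.0)
  →1  λ.(λ.λ.0) 0
  →2  λ.λ.0

Answer: YES — reaches normal form λ.λ.0 in 2 ≤ 2 steps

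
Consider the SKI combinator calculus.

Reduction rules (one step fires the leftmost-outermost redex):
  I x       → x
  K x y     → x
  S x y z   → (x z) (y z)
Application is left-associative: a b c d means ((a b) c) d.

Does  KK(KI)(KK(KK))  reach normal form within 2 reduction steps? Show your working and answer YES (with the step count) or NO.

Answer: YES — reaches normal form KK in 2 ≤ 2 steps

Reduction:
  start: KK(KI)(KK(KK))
  [1] K(KK(KK))
  [2] KK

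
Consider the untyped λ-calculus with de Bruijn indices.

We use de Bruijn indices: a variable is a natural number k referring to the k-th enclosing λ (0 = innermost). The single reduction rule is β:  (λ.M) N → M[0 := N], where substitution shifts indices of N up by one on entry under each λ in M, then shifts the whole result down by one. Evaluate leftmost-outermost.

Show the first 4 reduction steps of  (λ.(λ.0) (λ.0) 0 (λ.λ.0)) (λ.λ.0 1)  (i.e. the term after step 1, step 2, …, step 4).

  start: (λ.(λ.0) (λ.0) 0 (λ.λ.0)) (λ.λ.0 1)
  →1  (λ.0) (λ.0) (λ.λ.0 1) (λ.λ.0)
  →2  (λ.0) (λ.λ.0 1) (λ.λ.0)
  →3  (λ.λ.0 1) (λ.λ.0)
  →4  λ.0 (λ.λ.0)

Answer: after 4 steps: λ.0 (λ.λ.0)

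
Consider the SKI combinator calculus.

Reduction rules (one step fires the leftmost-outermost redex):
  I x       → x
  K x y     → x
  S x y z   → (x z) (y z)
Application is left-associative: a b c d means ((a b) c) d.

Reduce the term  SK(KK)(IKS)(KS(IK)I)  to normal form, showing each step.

  start: SK(KK)(IKS)(KS(IK)I)
  →1  K(IKS)(KK(IKS))(KS(IK)I)
  →2  IKS(KS(IK)I)
  →3  KS(KS(IK)I)
  →4  S

Answer: normal form = S  (in 4 steps)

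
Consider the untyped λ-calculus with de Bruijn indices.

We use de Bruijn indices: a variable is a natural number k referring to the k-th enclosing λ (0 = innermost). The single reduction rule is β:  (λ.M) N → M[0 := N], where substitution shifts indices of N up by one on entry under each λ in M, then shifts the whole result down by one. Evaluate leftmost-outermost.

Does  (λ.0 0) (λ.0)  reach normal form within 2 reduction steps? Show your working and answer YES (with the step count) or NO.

Answer: YES — reaches normal form λ.0 in 2 ≤ 2 steps

Working:
  start: (λ.0 0) (λ.0)
  [1] (λ.0) (λ.0)
  [2] λ.0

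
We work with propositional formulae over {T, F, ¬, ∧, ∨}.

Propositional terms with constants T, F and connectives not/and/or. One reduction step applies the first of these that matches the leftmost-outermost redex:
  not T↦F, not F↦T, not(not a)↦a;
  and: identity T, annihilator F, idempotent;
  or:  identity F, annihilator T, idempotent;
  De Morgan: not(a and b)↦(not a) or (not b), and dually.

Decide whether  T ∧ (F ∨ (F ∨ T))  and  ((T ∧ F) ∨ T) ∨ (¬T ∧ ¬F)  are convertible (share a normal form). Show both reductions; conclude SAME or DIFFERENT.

Answer: SAME — A ⇓ T, B ⇓ T

Derivation:
Term A:
  start: T ∧ (F ∨ (F ∨ T))
  step 1: F ∨ (F ∨ T)
  step 2: F ∨ T
  step 3: T

Term B:
  start: ((T ∧ F) ∨ T) ∨ (¬T ∧ ¬F)
  step 1: T ∨ (¬T ∧ ¬F)
  step 2: T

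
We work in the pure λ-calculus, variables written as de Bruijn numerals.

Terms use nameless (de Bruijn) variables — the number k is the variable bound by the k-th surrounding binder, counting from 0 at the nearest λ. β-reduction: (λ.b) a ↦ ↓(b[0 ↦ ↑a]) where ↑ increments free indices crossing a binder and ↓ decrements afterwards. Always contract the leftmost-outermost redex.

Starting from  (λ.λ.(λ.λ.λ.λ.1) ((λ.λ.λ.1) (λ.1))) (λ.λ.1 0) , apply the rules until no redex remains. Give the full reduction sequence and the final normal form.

  start: (λ.λ.(λ.λ.λ.λ.1) ((λ.λ.λ.1) (λ.1))) (λ.λ.1 0)
  [1] λ.(λ.λ.λ.λ.1) ((λ.λ.λ.1) (λ.1))
  [2] λ.λ.λ.λ.1

Answer: normal form = λ.λ.λ.λ.1  (in 2 steps)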